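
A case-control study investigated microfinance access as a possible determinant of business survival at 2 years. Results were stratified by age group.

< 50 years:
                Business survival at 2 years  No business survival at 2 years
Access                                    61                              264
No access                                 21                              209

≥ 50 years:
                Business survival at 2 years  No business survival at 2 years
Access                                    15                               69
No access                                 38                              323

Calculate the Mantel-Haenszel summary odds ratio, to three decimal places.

2.132

OR_MH = Σ(aᵢdᵢ/nᵢ) / Σ(bᵢcᵢ/nᵢ), where nᵢ is the stratum total.
Stratum 1 (< 50 years): n = 555; a·d/n = 61·209/555 = 22.9712; b·c/n = 264·21/555 = 9.9892
Stratum 2 (≥ 50 years): n = 445; a·d/n = 15·323/445 = 10.8876; b·c/n = 69·38/445 = 5.8921
OR_MH = (22.9712 + 10.8876) / (9.9892 + 5.8921) = 33.8588 / 15.8813 = 2.13199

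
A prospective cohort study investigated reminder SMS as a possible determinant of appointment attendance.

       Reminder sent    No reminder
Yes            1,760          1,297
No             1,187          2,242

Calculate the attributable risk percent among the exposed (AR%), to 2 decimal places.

Reading the table with exposure as columns: a = 1760 (Reminder sent, case), b = 1187 (Reminder sent, non-case), c = 1297 (No reminder, case), d = 2242.
Risk in exposed = 1760/2947 = 0.59722; risk in unexposed = 1297/3539 = 0.36649.
RR = 0.59722/0.36649 = 1.62957
AR% = (RR − 1)/RR × 100 = (1.62957 − 1)/1.62957 × 100 = 38.6341%

38.63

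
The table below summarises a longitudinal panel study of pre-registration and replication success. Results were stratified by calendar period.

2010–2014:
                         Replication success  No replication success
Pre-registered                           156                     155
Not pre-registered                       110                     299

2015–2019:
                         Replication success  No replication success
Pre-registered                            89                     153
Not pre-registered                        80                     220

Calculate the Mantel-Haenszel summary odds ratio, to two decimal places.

OR_MH = Σ(aᵢdᵢ/nᵢ) / Σ(bᵢcᵢ/nᵢ), where nᵢ is the stratum total.
Stratum 1 (2010–2014): n = 720; a·d/n = 156·299/720 = 64.7833; b·c/n = 155·110/720 = 23.6806
Stratum 2 (2015–2019): n = 542; a·d/n = 89·220/542 = 36.1255; b·c/n = 153·80/542 = 22.5830
OR_MH = (64.7833 + 36.1255) / (23.6806 + 22.5830) = 100.9088 / 46.2636 = 2.18117

2.18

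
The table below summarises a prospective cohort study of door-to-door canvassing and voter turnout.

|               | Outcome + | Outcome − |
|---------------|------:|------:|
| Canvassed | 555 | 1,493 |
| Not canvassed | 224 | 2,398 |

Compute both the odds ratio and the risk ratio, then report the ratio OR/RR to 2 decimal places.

Cells: a = 555, b = 1493, c = 224, d = 2398.
OR = (555·2398)/(1493·224) = 1330890/334432 = 3.97955
Risk in exposed = 555/2048 = 0.27100; risk in unexposed = 224/2622 = 0.08543; RR = 3.17211
OR/RR = 3.97955 / 3.17211 = 1.25455
The outcome is not rare, so the OR lies further from 1 than the RR.

1.25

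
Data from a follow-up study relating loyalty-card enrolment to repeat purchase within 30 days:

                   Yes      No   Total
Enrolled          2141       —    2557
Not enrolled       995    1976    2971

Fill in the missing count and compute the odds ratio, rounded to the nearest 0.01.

10.22

The missing cell is in the exposed row: 2557 − 2141 = 416.
So a = 2141, b = 416, c = 995, d = 1976.
OR = (a·d)/(b·c) = (2141 × 1976) / (416 × 995) = 4230616 / 413920 = 10.22085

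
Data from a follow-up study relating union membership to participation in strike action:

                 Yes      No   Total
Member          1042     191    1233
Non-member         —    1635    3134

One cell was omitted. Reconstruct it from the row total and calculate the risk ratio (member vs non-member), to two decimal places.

1.77

The missing cell is in the unexposed row: 3134 − 1635 = 1499.
So a = 1042, b = 191, c = 1499, d = 1635.
RR = [a/(a+b)] / [c/(c+d)] = (1042/1233) / (1499/3134) = 0.84509/0.47830 = 1.76686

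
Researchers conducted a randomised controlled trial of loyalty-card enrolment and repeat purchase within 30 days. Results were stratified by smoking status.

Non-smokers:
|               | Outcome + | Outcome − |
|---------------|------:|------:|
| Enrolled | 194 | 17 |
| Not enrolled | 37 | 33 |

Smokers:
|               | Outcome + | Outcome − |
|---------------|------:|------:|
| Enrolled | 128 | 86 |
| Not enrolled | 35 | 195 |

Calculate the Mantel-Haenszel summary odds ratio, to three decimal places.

8.760

OR_MH = Σ(aᵢdᵢ/nᵢ) / Σ(bᵢcᵢ/nᵢ), where nᵢ is the stratum total.
Stratum 1 (Non-smokers): n = 281; a·d/n = 194·33/281 = 22.7829; b·c/n = 17·37/281 = 2.2384
Stratum 2 (Smokers): n = 444; a·d/n = 128·195/444 = 56.2162; b·c/n = 86·35/444 = 6.7793
OR_MH = (22.7829 + 56.2162) / (2.2384 + 6.7793) = 78.9991 / 9.0177 = 8.76044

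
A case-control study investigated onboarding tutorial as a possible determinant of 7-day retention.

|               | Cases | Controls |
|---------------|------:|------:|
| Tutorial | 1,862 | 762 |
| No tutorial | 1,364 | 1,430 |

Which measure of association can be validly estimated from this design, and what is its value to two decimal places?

Cells: a = 1862, b = 762, c = 1364, d = 1430.
This is a case-control study: participants were sampled on outcome status, so risks in the source population cannot be estimated directly — relative risk is not valid here. The odds ratio is the appropriate measure.
OR = (a·d)/(b·c) = (1862 × 1430) / (762 × 1364) = 2662660 / 1039368 = 2.56181

2.56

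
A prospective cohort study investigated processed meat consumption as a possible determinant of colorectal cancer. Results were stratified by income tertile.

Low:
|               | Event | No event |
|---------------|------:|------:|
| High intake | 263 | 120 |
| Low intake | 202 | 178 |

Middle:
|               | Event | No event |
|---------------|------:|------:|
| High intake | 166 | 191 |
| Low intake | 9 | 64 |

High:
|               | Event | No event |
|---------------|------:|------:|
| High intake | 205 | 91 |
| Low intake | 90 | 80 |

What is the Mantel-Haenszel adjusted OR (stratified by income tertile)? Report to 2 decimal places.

2.27

OR_MH = Σ(aᵢdᵢ/nᵢ) / Σ(bᵢcᵢ/nᵢ), where nᵢ is the stratum total.
Stratum 1 (Low): n = 763; a·d/n = 263·178/763 = 61.3552; b·c/n = 120·202/763 = 31.7693
Stratum 2 (Middle): n = 430; a·d/n = 166·64/430 = 24.7070; b·c/n = 191·9/430 = 3.9977
Stratum 3 (High): n = 466; a·d/n = 205·80/466 = 35.1931; b·c/n = 91·90/466 = 17.5751
OR_MH = (61.3552 + 24.7070 + 35.1931) / (31.7693 + 3.9977 + 17.5751) = 121.2553 / 53.3421 = 2.27316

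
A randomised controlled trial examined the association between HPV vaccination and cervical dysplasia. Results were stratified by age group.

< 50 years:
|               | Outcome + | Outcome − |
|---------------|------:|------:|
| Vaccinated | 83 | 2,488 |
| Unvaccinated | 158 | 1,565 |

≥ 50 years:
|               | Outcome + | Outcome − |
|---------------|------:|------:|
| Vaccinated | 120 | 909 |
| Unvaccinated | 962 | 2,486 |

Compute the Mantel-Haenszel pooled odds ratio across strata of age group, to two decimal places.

0.34

OR_MH = Σ(aᵢdᵢ/nᵢ) / Σ(bᵢcᵢ/nᵢ), where nᵢ is the stratum total.
Stratum 1 (< 50 years): n = 4294; a·d/n = 83·1565/4294 = 30.2503; b·c/n = 2488·158/4294 = 91.5473
Stratum 2 (≥ 50 years): n = 4477; a·d/n = 120·2486/4477 = 66.6339; b·c/n = 909·962/4477 = 195.3223
OR_MH = (30.2503 + 66.6339) / (91.5473 + 195.3223) = 96.8843 / 286.8696 = 0.33773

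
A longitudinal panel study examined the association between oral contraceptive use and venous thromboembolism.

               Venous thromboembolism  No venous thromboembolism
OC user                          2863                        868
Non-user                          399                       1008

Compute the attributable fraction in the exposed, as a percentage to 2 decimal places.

Cells: a = 2863, b = 868, c = 399, d = 1008.
Risk in exposed = 2863/3731 = 0.76735; risk in unexposed = 399/1407 = 0.28358.
RR = 0.76735/0.28358 = 2.70593
AR% = (RR − 1)/RR × 100 = (2.70593 − 1)/2.70593 × 100 = 63.0442%

63.04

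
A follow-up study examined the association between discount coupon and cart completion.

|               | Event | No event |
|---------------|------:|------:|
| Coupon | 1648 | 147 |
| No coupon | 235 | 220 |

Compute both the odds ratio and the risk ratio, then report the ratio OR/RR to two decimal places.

5.90

Cells: a = 1648, b = 147, c = 235, d = 220.
OR = (1648·220)/(147·235) = 362560/34545 = 10.49530
Risk in exposed = 1648/1795 = 0.91811; risk in unexposed = 235/455 = 0.51648; RR = 1.77761
OR/RR = 10.49530 / 1.77761 = 5.90416
The outcome is not rare, so the OR lies further from 1 than the RR.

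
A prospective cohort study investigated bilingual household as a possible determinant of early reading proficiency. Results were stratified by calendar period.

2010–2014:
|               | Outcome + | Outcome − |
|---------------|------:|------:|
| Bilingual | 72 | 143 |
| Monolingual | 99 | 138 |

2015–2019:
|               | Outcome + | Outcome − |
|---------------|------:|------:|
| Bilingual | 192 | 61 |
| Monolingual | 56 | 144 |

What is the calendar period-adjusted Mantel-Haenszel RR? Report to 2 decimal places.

1.56

RR_MH = Σ(aᵢ·n₀ᵢ/nᵢ) / Σ(cᵢ·n₁ᵢ/nᵢ), with n₁ᵢ = aᵢ+bᵢ (exposed), n₀ᵢ = cᵢ+dᵢ (unexposed), nᵢ = n₁ᵢ+n₀ᵢ.
Stratum 1 (2010–2014): n₁ = 215, n₀ = 237, n = 452; a·n₀/n = 72·237/452 = 37.7522; c·n₁/n = 99·215/452 = 47.0907
Stratum 2 (2015–2019): n₁ = 253, n₀ = 200, n = 453; a·n₀/n = 192·200/453 = 84.7682; c·n₁/n = 56·253/453 = 31.2759
RR_MH = (37.7522 + 84.7682) / (47.0907 + 31.2759) = 122.5204 / 78.3666 = 1.56343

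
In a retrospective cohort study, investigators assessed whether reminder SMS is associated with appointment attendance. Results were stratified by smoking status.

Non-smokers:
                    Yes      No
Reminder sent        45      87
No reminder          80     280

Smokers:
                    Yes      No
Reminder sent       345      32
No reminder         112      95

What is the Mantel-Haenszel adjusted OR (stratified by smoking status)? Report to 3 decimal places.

OR_MH = Σ(aᵢdᵢ/nᵢ) / Σ(bᵢcᵢ/nᵢ), where nᵢ is the stratum total.
Stratum 1 (Non-smokers): n = 492; a·d/n = 45·280/492 = 25.6098; b·c/n = 87·80/492 = 14.1463
Stratum 2 (Smokers): n = 584; a·d/n = 345·95/584 = 56.1216; b·c/n = 32·112/584 = 6.1370
OR_MH = (25.6098 + 56.1216) / (14.1463 + 6.1370) = 81.7313 / 20.2833 = 4.02948

4.029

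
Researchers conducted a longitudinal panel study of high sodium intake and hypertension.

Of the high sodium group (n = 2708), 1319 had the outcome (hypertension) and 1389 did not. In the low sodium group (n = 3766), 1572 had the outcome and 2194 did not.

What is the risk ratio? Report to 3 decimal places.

1.167

From the description: a = 1319, b = 1389, c = 1572, d = 2194.
Risk in exposed = 1319/2708 = 0.48708; risk in unexposed = 1572/3766 = 0.41742.
RR = 0.48708 / 0.41742 = 1.16687
The risk among the exposed is 1.17 times that among the unexposed.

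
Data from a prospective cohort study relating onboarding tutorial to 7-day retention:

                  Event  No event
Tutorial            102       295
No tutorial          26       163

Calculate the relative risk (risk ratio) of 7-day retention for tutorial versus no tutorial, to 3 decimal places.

Cells: a = 102, b = 295, c = 26, d = 163.
Risk in exposed = 102/397 = 0.25693; risk in unexposed = 26/189 = 0.13757.
RR = 0.25693 / 0.13757 = 1.86766
The risk among the exposed is 1.87 times that among the unexposed.

1.868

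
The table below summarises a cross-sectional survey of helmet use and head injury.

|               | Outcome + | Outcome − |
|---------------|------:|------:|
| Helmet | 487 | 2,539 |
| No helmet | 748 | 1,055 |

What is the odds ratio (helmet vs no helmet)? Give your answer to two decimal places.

0.27

Cells: a = 487, b = 2539, c = 748, d = 1055.
OR = (a·d)/(b·c) = (487 × 1055) / (2539 × 748) = 513785 / 1899172 = 0.27053
Exposure is associated with lower odds of head injury (OR = 0.27 < 1).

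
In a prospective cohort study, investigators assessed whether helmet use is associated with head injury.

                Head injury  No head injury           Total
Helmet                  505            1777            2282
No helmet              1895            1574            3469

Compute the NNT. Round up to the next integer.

Risk in treated group = 505/2282 = 0.22130; risk in control = 1895/3469 = 0.54627.
Absolute risk reduction = 0.54627 − 0.22130 = 0.32497
NNT = 1 / ARR = 1 / 0.32497 = 3.077 → round up → 4

4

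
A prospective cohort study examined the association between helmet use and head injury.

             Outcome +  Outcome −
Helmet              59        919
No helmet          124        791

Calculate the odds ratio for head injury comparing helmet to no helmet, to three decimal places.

Cells: a = 59, b = 919, c = 124, d = 791.
OR = (a·d)/(b·c) = (59 × 791) / (919 × 124) = 46669 / 113956 = 0.40954
Exposure is associated with lower odds of head injury (OR = 0.41 < 1).

0.410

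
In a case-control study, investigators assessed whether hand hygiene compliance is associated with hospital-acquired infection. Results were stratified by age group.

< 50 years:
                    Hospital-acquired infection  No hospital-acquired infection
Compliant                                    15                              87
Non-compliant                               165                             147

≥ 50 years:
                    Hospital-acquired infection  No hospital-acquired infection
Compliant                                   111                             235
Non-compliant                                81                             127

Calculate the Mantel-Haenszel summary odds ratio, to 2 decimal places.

0.45

OR_MH = Σ(aᵢdᵢ/nᵢ) / Σ(bᵢcᵢ/nᵢ), where nᵢ is the stratum total.
Stratum 1 (< 50 years): n = 414; a·d/n = 15·147/414 = 5.3261; b·c/n = 87·165/414 = 34.6739
Stratum 2 (≥ 50 years): n = 554; a·d/n = 111·127/554 = 25.4458; b·c/n = 235·81/554 = 34.3592
OR_MH = (5.3261 + 25.4458) / (34.6739 + 34.3592) = 30.7719 / 69.0331 = 0.44576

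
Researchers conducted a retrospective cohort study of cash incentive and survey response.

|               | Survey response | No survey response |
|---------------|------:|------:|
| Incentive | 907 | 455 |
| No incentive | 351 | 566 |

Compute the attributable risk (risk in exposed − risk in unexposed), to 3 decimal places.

Cells: a = 907, b = 455, c = 351, d = 566.
Risk in exposed = 907/1362 = 0.665932; risk in unexposed = 351/917 = 0.382770.
Risk difference = 0.665932 − 0.382770 = 0.283163

0.283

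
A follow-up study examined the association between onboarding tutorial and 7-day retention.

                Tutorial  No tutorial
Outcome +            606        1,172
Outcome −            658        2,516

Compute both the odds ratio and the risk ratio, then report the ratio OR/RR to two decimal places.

Reading the table with exposure as columns: a = 606 (Tutorial, case), b = 658 (Tutorial, non-case), c = 1172 (No tutorial, case), d = 2516.
OR = (606·2516)/(658·1172) = 1524696/771176 = 1.97711
Risk in exposed = 606/1264 = 0.47943; risk in unexposed = 1172/3688 = 0.31779; RR = 1.50865
OR/RR = 1.97711 / 1.50865 = 1.31051
The outcome is not rare, so the OR lies further from 1 than the RR.

1.31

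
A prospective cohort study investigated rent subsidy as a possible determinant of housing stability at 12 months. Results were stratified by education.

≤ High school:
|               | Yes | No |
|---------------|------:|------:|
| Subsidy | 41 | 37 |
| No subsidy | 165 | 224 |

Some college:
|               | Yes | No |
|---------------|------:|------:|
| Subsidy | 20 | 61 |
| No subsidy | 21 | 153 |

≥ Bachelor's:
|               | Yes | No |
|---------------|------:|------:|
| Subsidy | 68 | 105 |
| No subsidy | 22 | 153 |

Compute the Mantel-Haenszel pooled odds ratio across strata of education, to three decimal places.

OR_MH = Σ(aᵢdᵢ/nᵢ) / Σ(bᵢcᵢ/nᵢ), where nᵢ is the stratum total.
Stratum 1 (≤ High school): n = 467; a·d/n = 41·224/467 = 19.6660; b·c/n = 37·165/467 = 13.0728
Stratum 2 (Some college): n = 255; a·d/n = 20·153/255 = 12.0000; b·c/n = 61·21/255 = 5.0235
Stratum 3 (≥ Bachelor's): n = 348; a·d/n = 68·153/348 = 29.8966; b·c/n = 105·22/348 = 6.6379
OR_MH = (19.6660 + 12.0000 + 29.8966) / (13.0728 + 5.0235 + 6.6379) = 61.5625 / 24.7343 = 2.48896

2.489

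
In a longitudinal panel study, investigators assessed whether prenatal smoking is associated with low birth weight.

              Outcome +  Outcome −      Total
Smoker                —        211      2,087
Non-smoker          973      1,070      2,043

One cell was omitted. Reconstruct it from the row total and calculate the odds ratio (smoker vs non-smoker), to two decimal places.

9.78

The missing cell is in the exposed row: 2087 − 211 = 1876.
So a = 1876, b = 211, c = 973, d = 1070.
OR = (a·d)/(b·c) = (1876 × 1070) / (211 × 973) = 2007320 / 205303 = 9.77735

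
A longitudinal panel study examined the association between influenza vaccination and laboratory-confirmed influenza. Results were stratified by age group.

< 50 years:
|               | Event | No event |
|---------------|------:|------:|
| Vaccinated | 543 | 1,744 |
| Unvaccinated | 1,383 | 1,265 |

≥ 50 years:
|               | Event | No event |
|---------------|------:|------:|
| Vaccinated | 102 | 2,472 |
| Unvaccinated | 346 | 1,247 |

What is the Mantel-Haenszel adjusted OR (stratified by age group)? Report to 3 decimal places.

0.245

OR_MH = Σ(aᵢdᵢ/nᵢ) / Σ(bᵢcᵢ/nᵢ), where nᵢ is the stratum total.
Stratum 1 (< 50 years): n = 4935; a·d/n = 543·1265/4935 = 139.1884; b·c/n = 1744·1383/4935 = 488.7441
Stratum 2 (≥ 50 years): n = 4167; a·d/n = 102·1247/4167 = 30.5241; b·c/n = 2472·346/4167 = 205.2585
OR_MH = (139.1884 + 30.5241) / (488.7441 + 205.2585) = 169.7126 / 694.0025 = 0.24454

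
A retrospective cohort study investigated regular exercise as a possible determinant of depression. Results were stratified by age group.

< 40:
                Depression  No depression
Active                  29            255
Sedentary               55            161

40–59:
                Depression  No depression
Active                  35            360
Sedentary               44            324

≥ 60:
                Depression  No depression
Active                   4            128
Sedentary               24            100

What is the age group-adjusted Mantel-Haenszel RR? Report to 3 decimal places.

0.472

RR_MH = Σ(aᵢ·n₀ᵢ/nᵢ) / Σ(cᵢ·n₁ᵢ/nᵢ), with n₁ᵢ = aᵢ+bᵢ (exposed), n₀ᵢ = cᵢ+dᵢ (unexposed), nᵢ = n₁ᵢ+n₀ᵢ.
Stratum 1 (< 40): n₁ = 284, n₀ = 216, n = 500; a·n₀/n = 29·216/500 = 12.5280; c·n₁/n = 55·284/500 = 31.2400
Stratum 2 (40–59): n₁ = 395, n₀ = 368, n = 763; a·n₀/n = 35·368/763 = 16.8807; c·n₁/n = 44·395/763 = 22.7785
Stratum 3 (≥ 60): n₁ = 132, n₀ = 124, n = 256; a·n₀/n = 4·124/256 = 1.9375; c·n₁/n = 24·132/256 = 12.3750
RR_MH = (12.5280 + 16.8807 + 1.9375) / (31.2400 + 22.7785 + 12.3750) = 31.3462 / 66.3935 = 0.47213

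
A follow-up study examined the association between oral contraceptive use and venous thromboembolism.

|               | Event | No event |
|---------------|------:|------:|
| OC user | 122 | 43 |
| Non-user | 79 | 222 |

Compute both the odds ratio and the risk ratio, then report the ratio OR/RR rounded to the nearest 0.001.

2.830

Cells: a = 122, b = 43, c = 79, d = 222.
OR = (122·222)/(43·79) = 27084/3397 = 7.97292
Risk in exposed = 122/165 = 0.73939; risk in unexposed = 79/301 = 0.26246; RR = 2.81718
OR/RR = 7.97292 / 2.81718 = 2.83010
The outcome is not rare, so the OR lies further from 1 than the RR.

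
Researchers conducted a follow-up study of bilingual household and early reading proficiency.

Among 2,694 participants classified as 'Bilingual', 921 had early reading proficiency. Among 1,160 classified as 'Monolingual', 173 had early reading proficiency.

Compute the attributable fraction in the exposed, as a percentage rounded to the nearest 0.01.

From the description: a = 921, b = 1773, c = 173, d = 987.
Risk in exposed = 921/2694 = 0.34187; risk in unexposed = 173/1160 = 0.14914.
RR = 0.34187/0.14914 = 2.29231
AR% = (RR − 1)/RR × 100 = (2.29231 − 1)/2.29231 × 100 = 56.3759%

56.38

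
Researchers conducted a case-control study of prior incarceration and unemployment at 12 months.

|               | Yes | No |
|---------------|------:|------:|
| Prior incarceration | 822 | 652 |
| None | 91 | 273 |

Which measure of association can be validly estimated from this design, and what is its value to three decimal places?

3.782

Cells: a = 822, b = 652, c = 91, d = 273.
This is a case-control study: participants were sampled on outcome status, so risks in the source population cannot be estimated directly — relative risk is not valid here. The odds ratio is the appropriate measure.
OR = (a·d)/(b·c) = (822 × 273) / (652 × 91) = 224406 / 59332 = 3.78221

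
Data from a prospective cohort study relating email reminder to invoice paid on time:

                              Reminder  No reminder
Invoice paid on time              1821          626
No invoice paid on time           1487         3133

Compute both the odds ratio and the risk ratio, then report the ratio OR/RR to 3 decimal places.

1.854

Reading the table with exposure as columns: a = 1821 (Reminder, case), b = 1487 (Reminder, non-case), c = 626 (No reminder, case), d = 3133.
OR = (1821·3133)/(1487·626) = 5705193/930862 = 6.12894
Risk in exposed = 1821/3308 = 0.55048; risk in unexposed = 626/3759 = 0.16653; RR = 3.30554
OR/RR = 6.12894 / 3.30554 = 1.85414
The outcome is not rare, so the OR lies further from 1 than the RR.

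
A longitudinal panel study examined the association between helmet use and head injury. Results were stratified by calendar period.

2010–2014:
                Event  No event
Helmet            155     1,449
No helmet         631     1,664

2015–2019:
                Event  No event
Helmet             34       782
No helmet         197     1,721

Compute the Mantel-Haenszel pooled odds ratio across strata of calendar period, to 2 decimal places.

0.30

OR_MH = Σ(aᵢdᵢ/nᵢ) / Σ(bᵢcᵢ/nᵢ), where nᵢ is the stratum total.
Stratum 1 (2010–2014): n = 3899; a·d/n = 155·1664/3899 = 66.1503; b·c/n = 1449·631/3899 = 234.5009
Stratum 2 (2015–2019): n = 2734; a·d/n = 34·1721/2734 = 21.4023; b·c/n = 782·197/2734 = 56.3475
OR_MH = (66.1503 + 21.4023) / (234.5009 + 56.3475) = 87.5526 / 290.8484 = 0.30103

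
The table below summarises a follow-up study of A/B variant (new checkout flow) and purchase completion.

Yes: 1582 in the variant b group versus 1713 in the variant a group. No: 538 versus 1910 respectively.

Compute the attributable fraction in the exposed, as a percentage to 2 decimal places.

36.64

From the description: a = 1582, b = 538, c = 1713, d = 1910.
Risk in exposed = 1582/2120 = 0.74623; risk in unexposed = 1713/3623 = 0.47281.
RR = 0.74623/0.47281 = 1.57827
AR% = (RR − 1)/RR × 100 = (1.57827 − 1)/1.57827 × 100 = 36.6395%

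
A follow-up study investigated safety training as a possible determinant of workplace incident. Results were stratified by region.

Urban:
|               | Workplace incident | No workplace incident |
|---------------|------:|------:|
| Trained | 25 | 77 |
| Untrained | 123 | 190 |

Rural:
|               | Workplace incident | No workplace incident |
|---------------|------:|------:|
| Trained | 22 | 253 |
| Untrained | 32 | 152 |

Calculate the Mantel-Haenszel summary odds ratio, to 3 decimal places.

OR_MH = Σ(aᵢdᵢ/nᵢ) / Σ(bᵢcᵢ/nᵢ), where nᵢ is the stratum total.
Stratum 1 (Urban): n = 415; a·d/n = 25·190/415 = 11.4458; b·c/n = 77·123/415 = 22.8217
Stratum 2 (Rural): n = 459; a·d/n = 22·152/459 = 7.2854; b·c/n = 253·32/459 = 17.6383
OR_MH = (11.4458 + 7.2854) / (22.8217 + 17.6383) = 18.7312 / 40.4600 = 0.46296

0.463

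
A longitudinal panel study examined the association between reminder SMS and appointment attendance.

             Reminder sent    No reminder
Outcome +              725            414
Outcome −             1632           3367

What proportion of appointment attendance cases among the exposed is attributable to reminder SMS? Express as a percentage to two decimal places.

64.40

Reading the table with exposure as columns: a = 725 (Reminder sent, case), b = 1632 (Reminder sent, non-case), c = 414 (No reminder, case), d = 3367.
Risk in exposed = 725/2357 = 0.30759; risk in unexposed = 414/3781 = 0.10949.
RR = 0.30759/0.10949 = 2.80921
AR% = (RR − 1)/RR × 100 = (2.80921 − 1)/2.80921 × 100 = 64.4028%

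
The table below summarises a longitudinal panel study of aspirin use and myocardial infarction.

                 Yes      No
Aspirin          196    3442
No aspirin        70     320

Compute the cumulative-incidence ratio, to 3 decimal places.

0.300

Cells: a = 196, b = 3442, c = 70, d = 320.
Risk in exposed = 196/3638 = 0.05388; risk in unexposed = 70/390 = 0.17949.
RR = 0.05388 / 0.17949 = 0.30016
The risk is 70% lower among the exposed than among the unexposed.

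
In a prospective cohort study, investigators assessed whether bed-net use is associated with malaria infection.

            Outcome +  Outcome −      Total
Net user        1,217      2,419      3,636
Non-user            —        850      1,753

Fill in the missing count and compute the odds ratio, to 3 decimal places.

0.474

The missing cell is in the unexposed row: 1753 − 850 = 903.
So a = 1217, b = 2419, c = 903, d = 850.
OR = (a·d)/(b·c) = (1217 × 850) / (2419 × 903) = 1034450 / 2184357 = 0.47357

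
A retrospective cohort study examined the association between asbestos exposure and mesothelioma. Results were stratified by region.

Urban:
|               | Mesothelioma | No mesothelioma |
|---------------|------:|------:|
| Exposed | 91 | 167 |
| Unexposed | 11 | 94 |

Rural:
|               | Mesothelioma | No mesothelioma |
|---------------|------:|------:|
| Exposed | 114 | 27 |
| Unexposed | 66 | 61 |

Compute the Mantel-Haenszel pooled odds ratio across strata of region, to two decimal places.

OR_MH = Σ(aᵢdᵢ/nᵢ) / Σ(bᵢcᵢ/nᵢ), where nᵢ is the stratum total.
Stratum 1 (Urban): n = 363; a·d/n = 91·94/363 = 23.5647; b·c/n = 167·11/363 = 5.0606
Stratum 2 (Rural): n = 268; a·d/n = 114·61/268 = 25.9478; b·c/n = 27·66/268 = 6.6493
OR_MH = (23.5647 + 25.9478) / (5.0606 + 6.6493) = 49.5125 / 11.7099 = 4.22827

4.23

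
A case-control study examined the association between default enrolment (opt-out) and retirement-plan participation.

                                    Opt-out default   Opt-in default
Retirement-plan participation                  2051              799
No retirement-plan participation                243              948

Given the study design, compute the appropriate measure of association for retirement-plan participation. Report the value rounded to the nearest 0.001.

Reading the table with exposure as columns: a = 2051 (Opt-out default, case), b = 243 (Opt-out default, non-case), c = 799 (Opt-in default, case), d = 948.
This is a case-control study: participants were sampled on outcome status, so risks in the source population cannot be estimated directly — relative risk is not valid here. The odds ratio is the appropriate measure.
OR = (a·d)/(b·c) = (2051 × 948) / (243 × 799) = 1944348 / 194157 = 10.01431

10.014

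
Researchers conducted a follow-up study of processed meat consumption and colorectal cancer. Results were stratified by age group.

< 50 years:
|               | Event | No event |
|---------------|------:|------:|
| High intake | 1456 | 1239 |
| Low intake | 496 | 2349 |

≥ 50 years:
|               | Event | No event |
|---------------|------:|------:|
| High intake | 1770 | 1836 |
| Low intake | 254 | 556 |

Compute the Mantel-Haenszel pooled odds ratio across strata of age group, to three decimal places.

OR_MH = Σ(aᵢdᵢ/nᵢ) / Σ(bᵢcᵢ/nᵢ), where nᵢ is the stratum total.
Stratum 1 (< 50 years): n = 5540; a·d/n = 1456·2349/5540 = 617.3545; b·c/n = 1239·496/5540 = 110.9285
Stratum 2 (≥ 50 years): n = 4416; a·d/n = 1770·556/4416 = 222.8533; b·c/n = 1836·254/4416 = 105.6033
OR_MH = (617.3545 + 222.8533) / (110.9285 + 105.6033) = 840.2078 / 216.5318 = 3.88030

3.880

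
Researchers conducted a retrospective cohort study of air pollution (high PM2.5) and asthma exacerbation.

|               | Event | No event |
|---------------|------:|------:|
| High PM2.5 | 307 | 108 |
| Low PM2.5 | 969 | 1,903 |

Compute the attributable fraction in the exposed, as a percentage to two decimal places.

Cells: a = 307, b = 108, c = 969, d = 1903.
Risk in exposed = 307/415 = 0.73976; risk in unexposed = 969/2872 = 0.33740.
RR = 0.73976/0.33740 = 2.19256
AR% = (RR − 1)/RR × 100 = (2.19256 − 1)/2.19256 × 100 = 54.3912%

54.39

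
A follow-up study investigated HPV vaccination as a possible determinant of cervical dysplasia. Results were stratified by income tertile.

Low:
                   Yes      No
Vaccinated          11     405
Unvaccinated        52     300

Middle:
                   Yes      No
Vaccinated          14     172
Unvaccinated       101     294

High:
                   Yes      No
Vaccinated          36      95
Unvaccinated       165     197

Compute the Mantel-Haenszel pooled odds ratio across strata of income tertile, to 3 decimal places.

0.289

OR_MH = Σ(aᵢdᵢ/nᵢ) / Σ(bᵢcᵢ/nᵢ), where nᵢ is the stratum total.
Stratum 1 (Low): n = 768; a·d/n = 11·300/768 = 4.2969; b·c/n = 405·52/768 = 27.4219
Stratum 2 (Middle): n = 581; a·d/n = 14·294/581 = 7.0843; b·c/n = 172·101/581 = 29.9002
Stratum 3 (High): n = 493; a·d/n = 36·197/493 = 14.3854; b·c/n = 95·165/493 = 31.7951
OR_MH = (4.2969 + 7.0843 + 14.3854) / (27.4219 + 29.9002 + 31.7951) = 25.7666 / 89.1172 = 0.28913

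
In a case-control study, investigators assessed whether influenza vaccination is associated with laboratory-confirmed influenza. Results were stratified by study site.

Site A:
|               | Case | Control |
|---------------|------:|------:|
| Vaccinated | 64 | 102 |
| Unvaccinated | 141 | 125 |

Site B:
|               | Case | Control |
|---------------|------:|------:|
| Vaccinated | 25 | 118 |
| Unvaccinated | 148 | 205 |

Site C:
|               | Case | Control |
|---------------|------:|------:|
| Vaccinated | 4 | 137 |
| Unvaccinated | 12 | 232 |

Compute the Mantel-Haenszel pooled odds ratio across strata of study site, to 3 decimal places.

0.430

OR_MH = Σ(aᵢdᵢ/nᵢ) / Σ(bᵢcᵢ/nᵢ), where nᵢ is the stratum total.
Stratum 1 (Site A): n = 432; a·d/n = 64·125/432 = 18.5185; b·c/n = 102·141/432 = 33.2917
Stratum 2 (Site B): n = 496; a·d/n = 25·205/496 = 10.3327; b·c/n = 118·148/496 = 35.2097
Stratum 3 (Site C): n = 385; a·d/n = 4·232/385 = 2.4104; b·c/n = 137·12/385 = 4.2701
OR_MH = (18.5185 + 10.3327 + 2.4104) / (33.2917 + 35.2097 + 4.2701) = 31.2616 / 72.7715 = 0.42959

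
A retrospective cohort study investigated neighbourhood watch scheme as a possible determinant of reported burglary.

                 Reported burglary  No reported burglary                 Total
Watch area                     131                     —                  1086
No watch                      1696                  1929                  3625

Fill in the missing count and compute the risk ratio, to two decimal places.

The missing cell is in the exposed row: 1086 − 131 = 955.
So a = 131, b = 955, c = 1696, d = 1929.
RR = [a/(a+b)] / [c/(c+d)] = (131/1086) / (1696/3625) = 0.12063/0.46786 = 0.25782

0.26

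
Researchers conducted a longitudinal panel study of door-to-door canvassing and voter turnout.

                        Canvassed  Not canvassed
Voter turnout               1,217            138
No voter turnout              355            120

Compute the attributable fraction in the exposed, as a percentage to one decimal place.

Reading the table with exposure as columns: a = 1217 (Canvassed, case), b = 355 (Canvassed, non-case), c = 138 (Not canvassed, case), d = 120.
Risk in exposed = 1217/1572 = 0.77417; risk in unexposed = 138/258 = 0.53488.
RR = 0.77417/0.53488 = 1.44737
AR% = (RR − 1)/RR × 100 = (1.44737 − 1)/1.44737 × 100 = 30.9090%

30.9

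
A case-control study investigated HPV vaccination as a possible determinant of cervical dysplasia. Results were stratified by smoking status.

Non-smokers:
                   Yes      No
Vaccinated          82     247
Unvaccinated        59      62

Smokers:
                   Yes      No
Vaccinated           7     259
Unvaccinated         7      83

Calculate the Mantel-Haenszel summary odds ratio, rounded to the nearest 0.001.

OR_MH = Σ(aᵢdᵢ/nᵢ) / Σ(bᵢcᵢ/nᵢ), where nᵢ is the stratum total.
Stratum 1 (Non-smokers): n = 450; a·d/n = 82·62/450 = 11.2978; b·c/n = 247·59/450 = 32.3844
Stratum 2 (Smokers): n = 356; a·d/n = 7·83/356 = 1.6320; b·c/n = 259·7/356 = 5.0927
OR_MH = (11.2978 + 1.6320) / (32.3844 + 5.0927) = 12.9298 / 37.4771 = 0.34500

0.345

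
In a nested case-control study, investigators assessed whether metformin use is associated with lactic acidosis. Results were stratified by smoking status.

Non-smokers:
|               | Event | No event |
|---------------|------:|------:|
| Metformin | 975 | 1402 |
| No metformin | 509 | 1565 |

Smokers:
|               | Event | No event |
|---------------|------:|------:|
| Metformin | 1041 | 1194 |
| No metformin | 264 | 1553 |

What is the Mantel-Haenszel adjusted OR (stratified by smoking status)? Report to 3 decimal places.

OR_MH = Σ(aᵢdᵢ/nᵢ) / Σ(bᵢcᵢ/nᵢ), where nᵢ is the stratum total.
Stratum 1 (Non-smokers): n = 4451; a·d/n = 975·1565/4451 = 342.8162; b·c/n = 1402·509/4451 = 160.3276
Stratum 2 (Smokers): n = 4052; a·d/n = 1041·1553/4052 = 398.9815; b·c/n = 1194·264/4052 = 77.7927
OR_MH = (342.8162 + 398.9815) / (160.3276 + 77.7927) = 741.7977 / 238.1203 = 3.11522

3.115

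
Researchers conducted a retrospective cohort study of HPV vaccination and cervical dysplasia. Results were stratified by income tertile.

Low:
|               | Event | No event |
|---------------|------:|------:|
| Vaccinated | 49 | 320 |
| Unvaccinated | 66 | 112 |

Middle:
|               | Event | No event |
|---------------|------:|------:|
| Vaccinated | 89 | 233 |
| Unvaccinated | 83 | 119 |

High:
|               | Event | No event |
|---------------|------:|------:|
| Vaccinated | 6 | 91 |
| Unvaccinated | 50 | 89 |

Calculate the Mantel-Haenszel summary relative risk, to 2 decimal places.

0.46

RR_MH = Σ(aᵢ·n₀ᵢ/nᵢ) / Σ(cᵢ·n₁ᵢ/nᵢ), with n₁ᵢ = aᵢ+bᵢ (exposed), n₀ᵢ = cᵢ+dᵢ (unexposed), nᵢ = n₁ᵢ+n₀ᵢ.
Stratum 1 (Low): n₁ = 369, n₀ = 178, n = 547; a·n₀/n = 49·178/547 = 15.9452; c·n₁/n = 66·369/547 = 44.5229
Stratum 2 (Middle): n₁ = 322, n₀ = 202, n = 524; a·n₀/n = 89·202/524 = 34.3092; c·n₁/n = 83·322/524 = 51.0038
Stratum 3 (High): n₁ = 97, n₀ = 139, n = 236; a·n₀/n = 6·139/236 = 3.5339; c·n₁/n = 50·97/236 = 20.5508
RR_MH = (15.9452 + 34.3092 + 3.5339) / (44.5229 + 51.0038 + 20.5508) = 53.7882 / 116.0775 = 0.46338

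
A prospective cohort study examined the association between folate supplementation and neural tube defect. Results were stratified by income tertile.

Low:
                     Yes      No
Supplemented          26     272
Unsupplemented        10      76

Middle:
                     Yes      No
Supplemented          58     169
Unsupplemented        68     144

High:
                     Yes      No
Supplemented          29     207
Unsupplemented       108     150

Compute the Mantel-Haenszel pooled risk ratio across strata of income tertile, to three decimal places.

RR_MH = Σ(aᵢ·n₀ᵢ/nᵢ) / Σ(cᵢ·n₁ᵢ/nᵢ), with n₁ᵢ = aᵢ+bᵢ (exposed), n₀ᵢ = cᵢ+dᵢ (unexposed), nᵢ = n₁ᵢ+n₀ᵢ.
Stratum 1 (Low): n₁ = 298, n₀ = 86, n = 384; a·n₀/n = 26·86/384 = 5.8229; c·n₁/n = 10·298/384 = 7.7604
Stratum 2 (Middle): n₁ = 227, n₀ = 212, n = 439; a·n₀/n = 58·212/439 = 28.0091; c·n₁/n = 68·227/439 = 35.1617
Stratum 3 (High): n₁ = 236, n₀ = 258, n = 494; a·n₀/n = 29·258/494 = 15.1457; c·n₁/n = 108·236/494 = 51.5951
RR_MH = (5.8229 + 28.0091 + 15.1457) / (7.7604 + 35.1617 + 51.5951) = 48.9778 / 94.5173 = 0.51819

0.518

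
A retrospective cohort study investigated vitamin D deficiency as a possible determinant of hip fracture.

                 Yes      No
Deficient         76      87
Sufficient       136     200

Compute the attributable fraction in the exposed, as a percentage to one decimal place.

Cells: a = 76, b = 87, c = 136, d = 200.
Risk in exposed = 76/163 = 0.46626; risk in unexposed = 136/336 = 0.40476.
RR = 0.46626/0.40476 = 1.15193
AR% = (RR − 1)/RR × 100 = (1.15193 − 1)/1.15193 × 100 = 13.1892%

13.2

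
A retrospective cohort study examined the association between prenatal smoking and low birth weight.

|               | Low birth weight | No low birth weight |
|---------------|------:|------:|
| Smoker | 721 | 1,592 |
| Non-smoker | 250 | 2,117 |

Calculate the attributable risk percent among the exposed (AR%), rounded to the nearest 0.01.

Cells: a = 721, b = 1592, c = 250, d = 2117.
Risk in exposed = 721/2313 = 0.31172; risk in unexposed = 250/2367 = 0.10562.
RR = 0.31172/0.10562 = 2.95133
AR% = (RR − 1)/RR × 100 = (2.95133 − 1)/2.95133 × 100 = 66.1170%

66.12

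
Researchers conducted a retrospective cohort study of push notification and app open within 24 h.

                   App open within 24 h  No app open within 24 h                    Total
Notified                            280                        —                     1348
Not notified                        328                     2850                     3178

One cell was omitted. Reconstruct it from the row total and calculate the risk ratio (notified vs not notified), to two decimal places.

The missing cell is in the exposed row: 1348 − 280 = 1068.
So a = 280, b = 1068, c = 328, d = 2850.
RR = [a/(a+b)] / [c/(c+d)] = (280/1348) / (328/3178) = 0.20772/0.10321 = 2.01256

2.01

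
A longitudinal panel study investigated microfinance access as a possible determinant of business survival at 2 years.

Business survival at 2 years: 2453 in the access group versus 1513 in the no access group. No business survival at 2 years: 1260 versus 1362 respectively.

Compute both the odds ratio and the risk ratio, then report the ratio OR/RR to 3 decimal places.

From the description: a = 2453, b = 1260, c = 1513, d = 1362.
OR = (2453·1362)/(1260·1513) = 3340986/1906380 = 1.75253
Risk in exposed = 2453/3713 = 0.66065; risk in unexposed = 1513/2875 = 0.52626; RR = 1.25537
OR/RR = 1.75253 / 1.25537 = 1.39603
The outcome is not rare, so the OR lies further from 1 than the RR.

1.396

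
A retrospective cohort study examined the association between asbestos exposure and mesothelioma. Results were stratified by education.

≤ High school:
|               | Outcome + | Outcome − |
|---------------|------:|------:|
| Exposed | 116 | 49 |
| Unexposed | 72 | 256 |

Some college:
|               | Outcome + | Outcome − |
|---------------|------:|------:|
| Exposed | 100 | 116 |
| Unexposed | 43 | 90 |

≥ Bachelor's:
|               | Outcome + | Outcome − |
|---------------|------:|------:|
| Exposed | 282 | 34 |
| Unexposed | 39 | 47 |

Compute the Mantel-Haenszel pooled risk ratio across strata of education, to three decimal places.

RR_MH = Σ(aᵢ·n₀ᵢ/nᵢ) / Σ(cᵢ·n₁ᵢ/nᵢ), with n₁ᵢ = aᵢ+bᵢ (exposed), n₀ᵢ = cᵢ+dᵢ (unexposed), nᵢ = n₁ᵢ+n₀ᵢ.
Stratum 1 (≤ High school): n₁ = 165, n₀ = 328, n = 493; a·n₀/n = 116·328/493 = 77.1765; c·n₁/n = 72·165/493 = 24.0974
Stratum 2 (Some college): n₁ = 216, n₀ = 133, n = 349; a·n₀/n = 100·133/349 = 38.1089; c·n₁/n = 43·216/349 = 26.6132
Stratum 3 (≥ Bachelor's): n₁ = 316, n₀ = 86, n = 402; a·n₀/n = 282·86/402 = 60.3284; c·n₁/n = 39·316/402 = 30.6567
RR_MH = (77.1765 + 38.1089 + 60.3284) / (24.0974 + 26.6132 + 30.6567) = 175.6137 / 81.3673 = 2.15828

2.158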